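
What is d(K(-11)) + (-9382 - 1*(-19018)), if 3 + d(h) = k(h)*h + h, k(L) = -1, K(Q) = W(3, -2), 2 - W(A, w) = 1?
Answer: 9633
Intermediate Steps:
W(A, w) = 1 (W(A, w) = 2 - 1*1 = 2 - 1 = 1)
K(Q) = 1
d(h) = -3 (d(h) = -3 + (-h + h) = -3 + 0 = -3)
d(K(-11)) + (-9382 - 1*(-19018)) = -3 + (-9382 - 1*(-19018)) = -3 + (-9382 + 19018) = -3 + 9636 = 9633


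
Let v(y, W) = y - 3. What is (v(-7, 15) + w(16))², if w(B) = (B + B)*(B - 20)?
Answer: 19044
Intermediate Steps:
v(y, W) = -3 + y
w(B) = 2*B*(-20 + B) (w(B) = (2*B)*(-20 + B) = 2*B*(-20 + B))
(v(-7, 15) + w(16))² = ((-3 - 7) + 2*16*(-20 + 16))² = (-10 + 2*16*(-4))² = (-10 - 128)² = (-138)² = 19044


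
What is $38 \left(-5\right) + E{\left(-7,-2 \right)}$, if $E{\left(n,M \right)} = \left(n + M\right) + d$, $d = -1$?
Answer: $-200$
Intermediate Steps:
$E{\left(n,M \right)} = -1 + M + n$ ($E{\left(n,M \right)} = \left(n + M\right) - 1 = \left(M + n\right) - 1 = -1 + M + n$)
$38 \left(-5\right) + E{\left(-7,-2 \right)} = 38 \left(-5\right) - 10 = -190 - 10 = -200$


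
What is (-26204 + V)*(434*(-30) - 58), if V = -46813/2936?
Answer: 503383709023/1468 ≈ 3.4290e+8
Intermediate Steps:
V = -46813/2936 (V = -46813*1/2936 = -46813/2936 ≈ -15.944)
(-26204 + V)*(434*(-30) - 58) = (-26204 - 46813/2936)*(434*(-30) - 58) = -76981757*(-13020 - 58)/2936 = -76981757/2936*(-13078) = 503383709023/1468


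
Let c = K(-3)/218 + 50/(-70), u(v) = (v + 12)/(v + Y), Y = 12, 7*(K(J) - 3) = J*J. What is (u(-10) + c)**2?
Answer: 54289/582169 ≈ 0.093253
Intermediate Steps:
K(J) = 3 + J**2/7 (K(J) = 3 + (J*J)/7 = 3 + J**2/7)
u(v) = 1 (u(v) = (v + 12)/(v + 12) = (12 + v)/(12 + v) = 1)
c = -530/763 (c = (3 + (1/7)*(-3)**2)/218 + 50/(-70) = (3 + (1/7)*9)*(1/218) + 50*(-1/70) = (3 + 9/7)*(1/218) - 5/7 = (30/7)*(1/218) - 5/7 = 15/763 - 5/7 = -530/763 ≈ -0.69463)
(u(-10) + c)**2 = (1 - 530/763)**2 = (233/763)**2 = 54289/582169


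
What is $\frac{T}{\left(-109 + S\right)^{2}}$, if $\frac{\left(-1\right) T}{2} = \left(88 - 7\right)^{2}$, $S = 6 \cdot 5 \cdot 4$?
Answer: $- \frac{13122}{121} \approx -108.45$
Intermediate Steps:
$S = 120$ ($S = 30 \cdot 4 = 120$)
$T = -13122$ ($T = - 2 \left(88 - 7\right)^{2} = - 2 \cdot 81^{2} = \left(-2\right) 6561 = -13122$)
$\frac{T}{\left(-109 + S\right)^{2}} = - \frac{13122}{\left(-109 + 120\right)^{2}} = - \frac{13122}{11^{2}} = - \frac{13122}{121}$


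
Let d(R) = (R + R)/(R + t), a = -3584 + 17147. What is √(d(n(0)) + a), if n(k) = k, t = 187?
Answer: 3*√1507 ≈ 116.46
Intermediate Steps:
a = 13563
d(R) = 2*R/(187 + R) (d(R) = (R + R)/(R + 187) = (2*R)/(187 + R) = 2*R/(187 + R))
√(d(n(0)) + a) = √(2*0/(187 + 0) + 13563) = √(2*0/187 + 13563) = √(2*0*(1/187) + 13563) = √(0 + 13563) = √13563 = 3*√1507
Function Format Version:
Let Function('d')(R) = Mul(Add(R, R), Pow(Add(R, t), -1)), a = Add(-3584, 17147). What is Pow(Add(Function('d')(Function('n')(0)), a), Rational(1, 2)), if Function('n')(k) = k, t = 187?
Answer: Mul(3, Pow(1507, Rational(1, 2))) ≈ 116.46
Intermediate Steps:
a = 13563
Function('d')(R) = Mul(2, R, Pow(Add(187, R), -1)) (Function('d')(R) = Mul(Add(R, R), Pow(Add(R, 187), -1)) = Mul(Mul(2, R), Pow(Add(187, R), -1)) = Mul(2, R, Pow(Add(187, R), -1)))
Pow(Add(Function('d')(Function('n')(0)), a), Rational(1, 2)) = Pow(Add(Mul(2, 0, Pow(Add(187, 0), -1)), 13563), Rational(1, 2)) = Pow(Add(Mul(2, 0, Pow(187, -1)), 13563), Rational(1, 2)) = Pow(Add(Mul(2, 0, Rational(1, 187)), 13563), Rational(1, 2)) = Pow(Add(0, 13563), Rational(1, 2)) = Pow(13563, Rational(1, 2)) = Mul(3, Pow(1507, Rational(1, 2)))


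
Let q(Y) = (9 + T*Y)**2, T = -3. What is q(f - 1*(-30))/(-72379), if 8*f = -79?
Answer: -168921/4632256 ≈ -0.036466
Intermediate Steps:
f = -79/8 (f = (1/8)*(-79) = -79/8 ≈ -9.8750)
q(Y) = (9 - 3*Y)**2
q(f - 1*(-30))/(-72379) = (9*(-3 + (-79/8 - 1*(-30)))**2)/(-72379) = (9*(-3 + (-79/8 + 30))**2)*(-1/72379) = (9*(-3 + 161/8)**2)*(-1/72379) = (9*(137/8)**2)*(-1/72379) = (9*(18769/64))*(-1/72379) = (168921/64)*(-1/72379) = -168921/4632256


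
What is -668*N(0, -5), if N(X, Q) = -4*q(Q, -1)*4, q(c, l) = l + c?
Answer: -64128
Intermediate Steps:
q(c, l) = c + l
N(X, Q) = 16 - 16*Q (N(X, Q) = -4*(Q - 1)*4 = -4*(-1 + Q)*4 = (4 - 4*Q)*4 = 16 - 16*Q)
-668*N(0, -5) = -668*(16 - 16*(-5)) = -668*(16 + 80) = -668*96 = -64128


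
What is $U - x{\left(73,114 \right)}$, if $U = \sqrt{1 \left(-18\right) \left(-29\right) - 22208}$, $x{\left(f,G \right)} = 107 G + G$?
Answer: $-12312 + i \sqrt{21686} \approx -12312.0 + 147.26 i$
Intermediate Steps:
$x{\left(f,G \right)} = 108 G$
$U = i \sqrt{21686}$ ($U = \sqrt{\left(-18\right) \left(-29\right) - 22208} = \sqrt{522 - 22208} = \sqrt{-21686} = i \sqrt{21686} \approx 147.26 i$)
$U - x{\left(73,114 \right)} = i \sqrt{21686} - 108 \cdot 114 = i \sqrt{21686} - 12312 = -12312 + i \sqrt{21686}$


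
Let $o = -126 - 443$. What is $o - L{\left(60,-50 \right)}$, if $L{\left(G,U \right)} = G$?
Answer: $-629$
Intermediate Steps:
$o = -569$ ($o = -126 - 443 = -569$)
$o - L{\left(60,-50 \right)} = -569 - 60 = -629$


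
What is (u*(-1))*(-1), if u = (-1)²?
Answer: 1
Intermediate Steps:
u = 1
(u*(-1))*(-1) = (1*(-1))*(-1) = -1*(-1) = 1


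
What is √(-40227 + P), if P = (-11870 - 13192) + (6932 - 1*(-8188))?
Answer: I*√50169 ≈ 223.98*I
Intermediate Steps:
P = -9942 (P = -25062 + (6932 + 8188) = -25062 + 15120 = -9942)
√(-40227 + P) = √(-40227 - 9942) = √(-50169) = I*√50169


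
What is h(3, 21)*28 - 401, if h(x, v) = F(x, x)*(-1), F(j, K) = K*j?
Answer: -653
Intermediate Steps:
h(x, v) = -x² (h(x, v) = (x*x)*(-1) = x²*(-1) = -x²)
h(3, 21)*28 - 401 = -1*3²*28 - 401 = -1*9*28 - 401 = -9*28 - 401 = -252 - 401 = -653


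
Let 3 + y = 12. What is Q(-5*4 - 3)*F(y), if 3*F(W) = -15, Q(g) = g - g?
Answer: 0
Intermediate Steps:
y = 9 (y = -3 + 12 = 9)
Q(g) = 0
F(W) = -5 (F(W) = (⅓)*(-15) = -5)
Q(-5*4 - 3)*F(y) = 0*(-5) = 0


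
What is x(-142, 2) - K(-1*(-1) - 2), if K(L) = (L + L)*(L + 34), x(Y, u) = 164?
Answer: 230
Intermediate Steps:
K(L) = 2*L*(34 + L) (K(L) = (2*L)*(34 + L) = 2*L*(34 + L))
x(-142, 2) - K(-1*(-1) - 2) = 164 - 2*(-1*(-1) - 2)*(34 + (-1*(-1) - 2)) = 164 - 2*(1 - 2)*(34 + (1 - 2)) = 164 - 2*(-1)*(34 - 1) = 164 - 2*(-1)*33 = 164 - 1*(-66) = 164 + 66 = 230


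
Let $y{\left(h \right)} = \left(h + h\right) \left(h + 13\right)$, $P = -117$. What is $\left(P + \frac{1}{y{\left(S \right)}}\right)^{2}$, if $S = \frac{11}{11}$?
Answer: $\frac{10725625}{784} \approx 13681.0$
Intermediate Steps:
$S = 1$ ($S = 11 \cdot \frac{1}{11} = 1$)
$y{\left(h \right)} = 2 h \left(13 + h\right)$
$\left(P + \frac{1}{y{\left(S \right)}}\right)^{2} = \left(-117 + \frac{1}{2 \cdot 1 \left(13 + 1\right)}\right)^{2} = \left(-117 + \frac{1}{2 \cdot 1 \cdot 14}\right)^{2} = \left(-117 + \frac{1}{28}\right)^{2} = \left(- \frac{3275}{28}\right)^{2} = \frac{10725625}{784}$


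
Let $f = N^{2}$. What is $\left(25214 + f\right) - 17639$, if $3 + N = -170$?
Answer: $37504$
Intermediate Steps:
$N = -173$ ($N = -3 - 170 = -173$)
$f = 29929$ ($f = \left(-173\right)^{2} = 29929$)
$\left(25214 + f\right) - 17639 = \left(25214 + 29929\right) - 17639 = 55143 - 17639 = 37504$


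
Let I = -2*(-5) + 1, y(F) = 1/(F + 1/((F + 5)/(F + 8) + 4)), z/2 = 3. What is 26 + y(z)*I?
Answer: 11553/416 ≈ 27.772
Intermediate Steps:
z = 6 (z = 2*3 = 6)
y(F) = 1/(F + 1/(4 + (5 + F)/(8 + F))) (y(F) = 1/(F + 1/((5 + F)/(8 + F) + 4)) = 1/(F + 1/(4 + (5 + F)/(8 + F))))
I = 11 (I = 10 + 1 = 11)
26 + y(z)*I = 26 + ((37 + 5*6)/(8 + 5*6² + 38*6))*11 = 26 + ((37 + 30)/(8 + 5*36 + 228))*11 = 26 + (67/(8 + 180 + 228))*11 = 26 + (67/416)*11 = 26 + 737/416 = 11553/416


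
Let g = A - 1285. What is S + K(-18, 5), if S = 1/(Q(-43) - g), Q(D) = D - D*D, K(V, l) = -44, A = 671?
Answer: -56233/1278 ≈ -44.001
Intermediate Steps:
g = -614 (g = 671 - 1285 = -614)
Q(D) = D - D**2
S = -1/1278 (S = 1/(-43*(1 - 1*(-43)) - 1*(-614)) = 1/(-43*(1 + 43) + 614) = 1/(-43*44 + 614) = 1/(-1892 + 614) = 1/(-1278) = -1/1278 ≈ -0.00078247)
S + K(-18, 5) = -1/1278 - 44 = -56233/1278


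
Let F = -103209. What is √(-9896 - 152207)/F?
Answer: -I*√162103/103209 ≈ -0.003901*I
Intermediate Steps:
√(-9896 - 152207)/F = √(-9896 - 152207)/(-103209) = √(-162103)*(-1/103209) = (I*√162103)*(-1/103209) = -I*√162103/103209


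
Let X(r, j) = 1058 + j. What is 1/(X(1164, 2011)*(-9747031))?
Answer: -1/29913638139 ≈ -3.3430e-11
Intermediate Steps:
1/(X(1164, 2011)*(-9747031)) = 1/((1058 + 2011)*(-9747031)) = -1/9747031/3069 = (1/3069)*(-1/9747031) = -1/29913638139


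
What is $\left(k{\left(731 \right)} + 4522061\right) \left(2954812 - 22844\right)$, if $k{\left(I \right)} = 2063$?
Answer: $13264586796032$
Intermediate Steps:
$\left(k{\left(731 \right)} + 4522061\right) \left(2954812 - 22844\right) = \left(2063 + 4522061\right) \left(2954812 - 22844\right) = 4524124 \cdot 2931968 = 13264586796032$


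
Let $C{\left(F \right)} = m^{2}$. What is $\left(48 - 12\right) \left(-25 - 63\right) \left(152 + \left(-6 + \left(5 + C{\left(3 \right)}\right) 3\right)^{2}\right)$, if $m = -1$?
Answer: $-937728$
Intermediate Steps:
$C{\left(F \right)} = 1$ ($C{\left(F \right)} = \left(-1\right)^{2} = 1$)
$\left(48 - 12\right) \left(-25 - 63\right) \left(152 + \left(-6 + \left(5 + C{\left(3 \right)}\right) 3\right)^{2}\right) = \left(48 - 12\right) \left(-25 - 63\right) \left(152 + \left(-6 + \left(5 + 1\right) 3\right)^{2}\right) = 36 \left(-88\right) \left(152 + \left(-6 + 6 \cdot 3\right)^{2}\right) = - 3168 \left(152 + \left(-6 + 18\right)^{2}\right) = - 3168 \left(152 + 12^{2}\right) = - 3168 \left(152 + 144\right) = \left(-3168\right) 296 = -937728$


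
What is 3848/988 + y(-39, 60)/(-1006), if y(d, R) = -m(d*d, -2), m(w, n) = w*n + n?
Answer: 8304/9557 ≈ 0.86889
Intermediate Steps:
m(w, n) = n + n*w (m(w, n) = n*w + n = n + n*w)
y(d, R) = 2 + 2*d² (y(d, R) = -(-2)*(1 + d*d) = -(-2)*(1 + d²) = -(-2 - 2*d²) = 2 + 2*d²)
3848/988 + y(-39, 60)/(-1006) = 3848/988 + (2 + 2*(-39)²)/(-1006) = 3848*(1/988) + (2 + 2*1521)*(-1/1006) = 74/19 + (2 + 3042)*(-1/1006) = 74/19 + 3044*(-1/1006) = 74/19 - 1522/503 = 8304/9557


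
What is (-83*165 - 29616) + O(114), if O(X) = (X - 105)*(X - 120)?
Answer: -43365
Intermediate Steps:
O(X) = (-120 + X)*(-105 + X) (O(X) = (-105 + X)*(-120 + X) = (-120 + X)*(-105 + X))
(-83*165 - 29616) + O(114) = (-83*165 - 29616) + (12600 + 114² - 225*114) = (-13695 - 29616) + (12600 + 12996 - 25650) = -43311 - 54 = -43365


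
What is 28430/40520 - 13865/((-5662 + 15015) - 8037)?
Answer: -139467/14182 ≈ -9.8341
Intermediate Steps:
28430/40520 - 13865/((-5662 + 15015) - 8037) = 28430*(1/40520) - 13865/(9353 - 8037) = 2843/4052 - 13865/1316 = 2843/4052 - 13865*1/1316 = 2843/4052 - 295/28 = -139467/14182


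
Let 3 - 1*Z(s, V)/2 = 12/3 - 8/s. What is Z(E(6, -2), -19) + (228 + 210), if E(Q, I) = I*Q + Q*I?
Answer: 1306/3 ≈ 435.33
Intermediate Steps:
E(Q, I) = 2*I*Q (E(Q, I) = I*Q + I*Q = 2*I*Q)
Z(s, V) = -2 + 16/s (Z(s, V) = 6 - 2*(12/3 - 8/s) = 6 - 2*(12*(1/3) - 8/s) = 6 - 2*(4 - 8/s) = 6 + (-8 + 16/s) = -2 + 16/s)
Z(E(6, -2), -19) + (228 + 210) = (-2 + 16/((2*(-2)*6))) + (228 + 210) = (-2 + 16/(-24)) + 438 = (-2 + 16*(-1/24)) + 438 = (-2 - 2/3) + 438 = -8/3 + 438 = 1306/3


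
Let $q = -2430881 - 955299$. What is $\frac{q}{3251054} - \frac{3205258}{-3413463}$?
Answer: $- \frac{569066649704}{5548676270001} \approx -0.10256$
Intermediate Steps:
$q = -3386180$ ($q = -2430881 - 955299 = -3386180$)
$\frac{q}{3251054} - \frac{3205258}{-3413463} = - \frac{3386180}{3251054} - \frac{3205258}{-3413463} = \left(-3386180\right) \frac{1}{3251054} - - \frac{3205258}{3413463} = - \frac{1693090}{1625527} + \frac{3205258}{3413463} = - \frac{569066649704}{5548676270001}$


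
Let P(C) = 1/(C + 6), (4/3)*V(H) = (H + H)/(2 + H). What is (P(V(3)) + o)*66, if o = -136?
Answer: -206228/23 ≈ -8966.4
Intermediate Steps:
V(H) = 3*H/(2*(2 + H)) (V(H) = 3*((H + H)/(2 + H))/4 = 3*((2*H)/(2 + H))/4 = 3*(2*H/(2 + H))/4 = 3*H/(2*(2 + H)))
P(C) = 1/(6 + C)
(P(V(3)) + o)*66 = (1/(6 + (3/2)*3/(2 + 3)) - 136)*66 = (1/(6 + (3/2)*3/5) - 136)*66 = (1/(6 + (3/2)*3*(⅕)) - 136)*66 = (1/(6 + 9/10) - 136)*66 = (1/(69/10) - 136)*66 = (10/69 - 136)*66 = -9374/69*66 = -206228/23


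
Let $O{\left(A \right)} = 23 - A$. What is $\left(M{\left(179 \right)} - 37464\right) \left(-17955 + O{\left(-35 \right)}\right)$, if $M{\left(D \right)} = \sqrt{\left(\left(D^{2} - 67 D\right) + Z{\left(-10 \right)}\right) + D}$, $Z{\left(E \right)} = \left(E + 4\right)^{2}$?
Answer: $670493208 - 17897 \sqrt{20263} \approx 6.6795 \cdot 10^{8}$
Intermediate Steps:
$Z{\left(E \right)} = \left(4 + E\right)^{2}$
$M{\left(D \right)} = \sqrt{36 + D^{2} - 66 D}$ ($M{\left(D \right)} = \sqrt{\left(\left(D^{2} - 67 D\right) + \left(4 - 10\right)^{2}\right) + D} = \sqrt{\left(\left(D^{2} - 67 D\right) + \left(-6\right)^{2}\right) + D} = \sqrt{\left(\left(D^{2} - 67 D\right) + 36\right) + D} = \sqrt{\left(36 + D^{2} - 67 D\right) + D} = \sqrt{36 + D^{2} - 66 D}$)
$\left(M{\left(179 \right)} - 37464\right) \left(-17955 + O{\left(-35 \right)}\right) = \left(\sqrt{36 + 179^{2} - 11814} - 37464\right) \left(-17955 + \left(23 - -35\right)\right) = \left(\sqrt{36 + 32041 - 11814} - 37464\right) \left(-17955 + \left(23 + 35\right)\right) = \left(\sqrt{20263} - 37464\right) \left(-17955 + 58\right) = \left(-37464 + \sqrt{20263}\right) \left(-17897\right) = 670493208 - 17897 \sqrt{20263}$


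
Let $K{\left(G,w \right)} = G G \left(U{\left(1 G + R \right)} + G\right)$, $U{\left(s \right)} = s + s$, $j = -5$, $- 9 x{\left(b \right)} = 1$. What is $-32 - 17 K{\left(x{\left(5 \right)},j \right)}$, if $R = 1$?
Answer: $- \frac{7861}{243} \approx -32.35$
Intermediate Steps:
$x{\left(b \right)} = - \frac{1}{9}$ ($x{\left(b \right)} = \left(- \frac{1}{9}\right) 1 = - \frac{1}{9}$)
$U{\left(s \right)} = 2 s$
$K{\left(G,w \right)} = G^{2} \left(2 + 3 G\right)$ ($K{\left(G,w \right)} = G G \left(2 \left(1 G + 1\right) + G\right) = G^{2} \left(2 \left(G + 1\right) + G\right) = G^{2} \left(2 \left(1 + G\right) + G\right) = G^{2} \left(\left(2 + 2 G\right) + G\right) = G^{2} \left(2 + 3 G\right)$)
$-32 - 17 K{\left(x{\left(5 \right)},j \right)} = -32 - 17 \left(- \frac{1}{9}\right)^{2} \left(2 + 3 \left(- \frac{1}{9}\right)\right) = -32 - 17 \frac{2 - \frac{1}{3}}{81} = -32 - 17 \cdot \frac{1}{81} \cdot \frac{5}{3} = -32 - \frac{85}{243} = - \frac{7861}{243}$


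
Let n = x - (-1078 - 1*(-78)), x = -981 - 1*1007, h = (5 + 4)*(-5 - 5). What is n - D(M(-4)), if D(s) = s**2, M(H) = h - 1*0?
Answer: -9088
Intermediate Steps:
h = -90 (h = 9*(-10) = -90)
x = -1988 (x = -981 - 1007 = -1988)
n = -988 (n = -1988 - (-1078 - 1*(-78)) = -1988 - (-1078 + 78) = -1988 - 1*(-1000) = -1988 + 1000 = -988)
M(H) = -90 (M(H) = -90 - 1*0 = -90 + 0 = -90)
n - D(M(-4)) = -988 - 1*(-90)**2 = -988 - 1*8100 = -988 - 8100 = -9088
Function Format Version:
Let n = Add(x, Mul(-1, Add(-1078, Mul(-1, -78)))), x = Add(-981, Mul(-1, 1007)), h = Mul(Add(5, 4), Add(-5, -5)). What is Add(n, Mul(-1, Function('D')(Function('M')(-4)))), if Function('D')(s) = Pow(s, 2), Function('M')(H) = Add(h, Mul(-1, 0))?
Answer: -9088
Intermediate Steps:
h = -90 (h = Mul(9, -10) = -90)
x = -1988 (x = Add(-981, -1007) = -1988)
n = -988 (n = Add(-1988, Mul(-1, Add(-1078, Mul(-1, -78)))) = Add(-1988, Mul(-1, Add(-1078, 78))) = Add(-1988, Mul(-1, -1000)) = Add(-1988, 1000) = -988)
Function('M')(H) = -90 (Function('M')(H) = Add(-90, Mul(-1, 0)) = Add(-90, 0) = -90)
Add(n, Mul(-1, Function('D')(Function('M')(-4)))) = Add(-988, Mul(-1, Pow(-90, 2))) = Add(-988, Mul(-1, 8100)) = Add(-988, -8100) = -9088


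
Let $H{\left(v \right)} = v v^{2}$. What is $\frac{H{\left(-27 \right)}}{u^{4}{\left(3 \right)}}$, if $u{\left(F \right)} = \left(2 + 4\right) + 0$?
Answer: $- \frac{243}{16} \approx -15.188$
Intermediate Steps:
$u{\left(F \right)} = 6$ ($u{\left(F \right)} = 6 + 0 = 6$)
$H{\left(v \right)} = v^{3}$
$\frac{H{\left(-27 \right)}}{u^{4}{\left(3 \right)}} = \frac{\left(-27\right)^{3}}{6^{4}} = - \frac{19683}{1296} = \left(-19683\right) \frac{1}{1296} = - \frac{243}{16}$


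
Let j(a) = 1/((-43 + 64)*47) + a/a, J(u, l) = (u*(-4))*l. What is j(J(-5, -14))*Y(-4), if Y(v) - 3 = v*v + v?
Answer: 4940/329 ≈ 15.015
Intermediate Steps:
J(u, l) = -4*l*u (J(u, l) = (-4*u)*l = -4*l*u)
j(a) = 988/987 (j(a) = (1/47)/21 + 1 = (1/21)*(1/47) + 1 = 1/987 + 1 = 988/987)
Y(v) = 3 + v + v² (Y(v) = 3 + (v*v + v) = 3 + (v² + v) = 3 + (v + v²) = 3 + v + v²)
j(J(-5, -14))*Y(-4) = 988*(3 - 4 + (-4)²)/987 = 988*(3 - 4 + 16)/987 = (988/987)*15 = 4940/329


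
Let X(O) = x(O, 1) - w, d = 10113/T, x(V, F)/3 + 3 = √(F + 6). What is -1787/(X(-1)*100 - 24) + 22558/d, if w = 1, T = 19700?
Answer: 11626911412184/264566193 + 134025*√7/104644 ≈ 43951.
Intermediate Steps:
x(V, F) = -9 + 3*√(6 + F) (x(V, F) = -9 + 3*√(F + 6) = -9 + 3*√(6 + F))
d = 10113/19700 ≈ 0.51335
X(O) = -10 + 3*√7 (X(O) = (-9 + 3*√(6 + 1)) - 1*1 = (-9 + 3*√7) - 1 = -10 + 3*√7)
-1787/(X(-1)*100 - 24) + 22558/d = -1787/((-10 + 3*√7)*100 - 24) + 22558/(10113/19700) = -1787/((-1000 + 300*√7) - 24) + 22558*(19700/10113) = -1787/(-1024 + 300*√7) + 444392600/10113 = 444392600/10113 - 1787/(-1024 + 300*√7)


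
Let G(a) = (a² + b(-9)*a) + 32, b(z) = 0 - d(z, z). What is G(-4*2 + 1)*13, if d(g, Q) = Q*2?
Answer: -585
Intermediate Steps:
d(g, Q) = 2*Q
b(z) = -2*z (b(z) = 0 - 2*z = -2*z)
G(a) = 32 + a² + 18*a (G(a) = (a² + (-2*(-9))*a) + 32 = (a² + 18*a) + 32 = 32 + a² + 18*a)
G(-4*2 + 1)*13 = (32 + (-4*2 + 1)² + 18*(-4*2 + 1))*13 = (32 + (-8 + 1)² + 18*(-8 + 1))*13 = (32 + (-7)² + 18*(-7))*13 = (32 + 49 - 126)*13 = -45*13 = -585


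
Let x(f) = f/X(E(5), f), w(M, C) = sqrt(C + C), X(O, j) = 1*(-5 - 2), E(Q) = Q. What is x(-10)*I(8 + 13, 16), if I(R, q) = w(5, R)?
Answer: 10*sqrt(42)/7 ≈ 9.2582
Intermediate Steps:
X(O, j) = -7 (X(O, j) = 1*(-7) = -7)
w(M, C) = sqrt(2)*sqrt(C) (w(M, C) = sqrt(2*C) = sqrt(2)*sqrt(C))
x(f) = -f/7 (x(f) = f/(-7) = f*(-1/7) = -f/7)
I(R, q) = sqrt(2)*sqrt(R)
x(-10)*I(8 + 13, 16) = (-1/7*(-10))*(sqrt(2)*sqrt(8 + 13)) = 10*(sqrt(2)*sqrt(21))/7 = 10*sqrt(42)/7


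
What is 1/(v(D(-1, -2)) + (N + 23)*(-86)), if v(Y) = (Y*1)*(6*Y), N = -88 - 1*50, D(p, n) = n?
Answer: 1/9914 ≈ 0.00010087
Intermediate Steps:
N = -138 (N = -88 - 50 = -138)
v(Y) = 6*Y**2 (v(Y) = Y*(6*Y) = 6*Y**2)
1/(v(D(-1, -2)) + (N + 23)*(-86)) = 1/(6*(-2)**2 + (-138 + 23)*(-86)) = 1/(6*4 - 115*(-86)) = 1/(24 + 9890) = 1/9914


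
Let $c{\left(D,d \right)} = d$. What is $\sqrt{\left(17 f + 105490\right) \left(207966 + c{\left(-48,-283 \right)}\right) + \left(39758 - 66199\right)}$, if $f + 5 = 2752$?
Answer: $\sqrt{31607041646} \approx 1.7778 \cdot 10^{5}$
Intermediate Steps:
$f = 2747$ ($f = -5 + 2752 = 2747$)
$\sqrt{\left(17 f + 105490\right) \left(207966 + c{\left(-48,-283 \right)}\right) + \left(39758 - 66199\right)} = \sqrt{\left(17 \cdot 2747 + 105490\right) \left(207966 - 283\right) + \left(39758 - 66199\right)} = \sqrt{\left(46699 + 105490\right) 207683 - 26441} = \sqrt{152189 \cdot 207683 - 26441} = \sqrt{31607068087 - 26441} = \sqrt{31607041646}$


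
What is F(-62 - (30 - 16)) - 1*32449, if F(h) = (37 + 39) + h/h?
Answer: -32372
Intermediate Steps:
F(h) = 77 (F(h) = 76 + 1 = 77)
F(-62 - (30 - 16)) - 1*32449 = 77 - 1*32449 = 77 - 32449 = -32372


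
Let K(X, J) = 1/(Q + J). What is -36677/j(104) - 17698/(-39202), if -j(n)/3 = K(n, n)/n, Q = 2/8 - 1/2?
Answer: 7756994439377/58803 ≈ 1.3191e+8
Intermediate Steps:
Q = -¼ (Q = 2*(⅛) - 1*½ = ¼ - ½ = -¼ ≈ -0.25000)
K(X, J) = 1/(-¼ + J)
j(n) = -12/(n*(-1 + 4*n)) (j(n) = -3*4/(-1 + 4*n)/n = -12/(n*(-1 + 4*n)))
-36677/j(104) - 17698/(-39202) = -36677/((-12/(104*(-1 + 4*104)))) - 17698/(-39202) = -36677/((-12*1/104/(-1 + 416))) - 17698*(-1/39202) = -36677/((-12*1/104/415)) + 8849/19601 = -36677/((-12*1/104*1/415)) + 8849/19601 = -36677/(-3/10790) + 8849/19601 = -36677*(-10790/3) + 8849/19601 = 395744830/3 + 8849/19601 = 7756994439377/58803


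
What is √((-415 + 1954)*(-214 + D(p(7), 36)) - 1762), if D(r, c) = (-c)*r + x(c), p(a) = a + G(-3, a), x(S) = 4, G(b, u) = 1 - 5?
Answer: 2*I*√122791 ≈ 700.83*I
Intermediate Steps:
G(b, u) = -4
p(a) = -4 + a (p(a) = a - 4 = -4 + a)
D(r, c) = 4 - c*r (D(r, c) = (-c)*r + 4 = -c*r + 4 = 4 - c*r)
√((-415 + 1954)*(-214 + D(p(7), 36)) - 1762) = √((-415 + 1954)*(-214 + (4 - 1*36*(-4 + 7))) - 1762) = √(1539*(-214 + (4 - 1*36*3)) - 1762) = √(1539*(-214 + (4 - 108)) - 1762) = √(1539*(-214 - 104) - 1762) = √(1539*(-318) - 1762) = √(-489402 - 1762) = √(-491164) = 2*I*√122791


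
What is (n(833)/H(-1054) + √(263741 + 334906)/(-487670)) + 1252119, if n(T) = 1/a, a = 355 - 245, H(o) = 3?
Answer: 413199271/330 - √598647/487670 ≈ 1.2521e+6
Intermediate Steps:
a = 110
n(T) = 1/110
(n(833)/H(-1054) + √(263741 + 334906)/(-487670)) + 1252119 = ((1/110)/3 + √(263741 + 334906)/(-487670)) + 1252119 = ((1/110)*(⅓) + √598647*(-1/487670)) + 1252119 = (1/330 - √598647/487670) + 1252119 = 413199271/330 - √598647/487670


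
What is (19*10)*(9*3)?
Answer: 5130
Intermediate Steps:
(19*10)*(9*3) = 190*27 = 5130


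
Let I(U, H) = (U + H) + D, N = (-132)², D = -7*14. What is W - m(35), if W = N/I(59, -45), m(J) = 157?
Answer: -2551/7 ≈ -364.43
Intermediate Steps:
D = -98
N = 17424
I(U, H) = -98 + H + U (I(U, H) = (U + H) - 98 = (H + U) - 98 = -98 + H + U)
W = -1452/7 (W = 17424/(-98 - 45 + 59) = 17424/(-84) = 17424*(-1/84) = -1452/7 ≈ -207.43)
W - m(35) = -1452/7 - 1*157 = -1452/7 - 157 = -2551/7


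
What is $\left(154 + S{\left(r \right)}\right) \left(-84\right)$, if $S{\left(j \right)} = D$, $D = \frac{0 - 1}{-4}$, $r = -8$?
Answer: $-12957$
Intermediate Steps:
$D = \frac{1}{4}$ ($D = \left(-1\right) \left(- \frac{1}{4}\right) = \frac{1}{4} \approx 0.25$)
$S{\left(j \right)} = \frac{1}{4}$
$\left(154 + S{\left(r \right)}\right) \left(-84\right) = \left(154 + \frac{1}{4}\right) \left(-84\right) = \frac{617}{4} \left(-84\right) = -12957$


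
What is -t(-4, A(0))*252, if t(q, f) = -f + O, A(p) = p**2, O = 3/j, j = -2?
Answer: 378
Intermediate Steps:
O = -3/2 (O = 3/(-2) = 3*(-1/2) = -3/2 ≈ -1.5000)
t(q, f) = -3/2 - f (t(q, f) = -f - 3/2 = -3/2 - f)
-t(-4, A(0))*252 = -(-3/2 - 1*0**2)*252 = -(-3/2 - 1*0)*252 = -(-3/2 + 0)*252 = -(-3)*252/2 = -1*(-378) = 378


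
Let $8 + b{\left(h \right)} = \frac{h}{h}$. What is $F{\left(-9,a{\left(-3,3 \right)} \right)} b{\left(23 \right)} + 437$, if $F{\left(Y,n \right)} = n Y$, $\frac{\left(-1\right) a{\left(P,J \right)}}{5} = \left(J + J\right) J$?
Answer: $-5233$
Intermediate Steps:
$a{\left(P,J \right)} = - 10 J^{2}$ ($a{\left(P,J \right)} = - 5 \left(J + J\right) J = - 5 \cdot 2 J J = - 5 \cdot 2 J^{2} = - 10 J^{2}$)
$F{\left(Y,n \right)} = Y n$
$b{\left(h \right)} = -7$ ($b{\left(h \right)} = -8 + \frac{h}{h} = -8 + 1 = -7$)
$F{\left(-9,a{\left(-3,3 \right)} \right)} b{\left(23 \right)} + 437 = - 9 \left(- 10 \cdot 3^{2}\right) \left(-7\right) + 437 = - 9 \left(\left(-10\right) 9\right) \left(-7\right) + 437 = \left(-9\right) \left(-90\right) \left(-7\right) + 437 = 810 \left(-7\right) + 437 = -5670 + 437 = -5233$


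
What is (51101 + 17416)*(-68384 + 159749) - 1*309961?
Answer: 6259745744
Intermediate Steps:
(51101 + 17416)*(-68384 + 159749) - 1*309961 = 68517*91365 - 309961 = 6260055705 - 309961 = 6259745744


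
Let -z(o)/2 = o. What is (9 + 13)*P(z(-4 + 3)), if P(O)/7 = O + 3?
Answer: 770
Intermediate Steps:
z(o) = -2*o
P(O) = 21 + 7*O (P(O) = 7*(O + 3) = 7*(3 + O) = 21 + 7*O)
(9 + 13)*P(z(-4 + 3)) = (9 + 13)*(21 + 7*(-2*(-4 + 3))) = 22*(21 + 7*(-2*(-1))) = 22*(21 + 7*2) = 22*(21 + 14) = 22*35 = 770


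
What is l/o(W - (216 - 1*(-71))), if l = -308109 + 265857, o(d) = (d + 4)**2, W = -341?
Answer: -3521/32448 ≈ -0.10851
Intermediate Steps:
o(d) = (4 + d)**2
l = -42252
l/o(W - (216 - 1*(-71))) = -42252/(4 + (-341 - (216 - 1*(-71))))**2 = -42252/(4 + (-341 - (216 + 71)))**2 = -42252/(4 + (-341 - 1*287))**2 = -42252/(4 + (-341 - 287))**2 = -42252/(4 - 628)**2 = -42252/((-624)**2) = -42252/389376 = -42252*1/389376 = -3521/32448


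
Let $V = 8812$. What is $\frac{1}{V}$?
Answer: $\frac{1}{8812} \approx 0.00011348$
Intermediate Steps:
$\frac{1}{V} = \frac{1}{8812}$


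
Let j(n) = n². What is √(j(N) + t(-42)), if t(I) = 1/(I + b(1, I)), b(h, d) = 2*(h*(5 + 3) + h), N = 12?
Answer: √20730/12 ≈ 11.998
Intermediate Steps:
b(h, d) = 18*h (b(h, d) = 2*(h*8 + h) = 2*(8*h + h) = 2*(9*h) = 18*h)
t(I) = 1/(18 + I) (t(I) = 1/(I + 18*1) = 1/(I + 18) = 1/(18 + I))
√(j(N) + t(-42)) = √(12² + 1/(18 - 42)) = √(144 + 1/(-24)) = √(144 - 1/24) = √(3455/24) = √20730/12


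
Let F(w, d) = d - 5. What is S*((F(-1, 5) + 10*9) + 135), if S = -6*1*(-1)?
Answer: 1350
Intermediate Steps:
F(w, d) = -5 + d
S = 6 (S = -6*(-1) = 6)
S*((F(-1, 5) + 10*9) + 135) = 6*(((-5 + 5) + 10*9) + 135) = 6*((0 + 90) + 135) = 6*(90 + 135) = 6*225 = 1350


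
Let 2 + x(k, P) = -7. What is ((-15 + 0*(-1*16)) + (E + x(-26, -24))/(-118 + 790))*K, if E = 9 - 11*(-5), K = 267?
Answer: -892225/224 ≈ -3983.1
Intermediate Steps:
x(k, P) = -9 (x(k, P) = -2 - 7 = -9)
E = 64 (E = 9 + 55 = 64)
((-15 + 0*(-1*16)) + (E + x(-26, -24))/(-118 + 790))*K = ((-15 + 0*(-1*16)) + (64 - 9)/(-118 + 790))*267 = ((-15 + 0*(-16)) + 55/672)*267 = ((-15 + 0) + 55*(1/672))*267 = (-15 + 55/672)*267 = -10025/672*267 = -892225/224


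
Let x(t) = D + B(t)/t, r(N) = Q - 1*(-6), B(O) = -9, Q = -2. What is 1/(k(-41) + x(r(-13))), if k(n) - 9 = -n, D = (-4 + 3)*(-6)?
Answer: 4/215 ≈ 0.018605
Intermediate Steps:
r(N) = 4 (r(N) = -2 - 1*(-6) = -2 + 6 = 4)
D = 6 (D = -1*(-6) = 6)
x(t) = 6 - 9/t
k(n) = 9 - n
1/(k(-41) + x(r(-13))) = 1/((9 - 1*(-41)) + (6 - 9/4)) = 1/((9 + 41) + (6 - 9*¼)) = 1/(50 + (6 - 9/4)) = 1/(50 + 15/4) = 1/(215/4) = 4/215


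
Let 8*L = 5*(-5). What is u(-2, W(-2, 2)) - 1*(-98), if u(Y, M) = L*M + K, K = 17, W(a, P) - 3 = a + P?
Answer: 845/8 ≈ 105.63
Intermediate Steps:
W(a, P) = 3 + P + a (W(a, P) = 3 + (a + P) = 3 + (P + a) = 3 + P + a)
L = -25/8 (L = (5*(-5))/8 = (⅛)*(-25) = -25/8 ≈ -3.1250)
u(Y, M) = 17 - 25*M/8 (u(Y, M) = -25*M/8 + 17 = 17 - 25*M/8)
u(-2, W(-2, 2)) - 1*(-98) = (17 - 25*(3 + 2 - 2)/8) - 1*(-98) = (17 - 25/8*3) + 98 = (17 - 75/8) + 98 = 61/8 + 98 = 845/8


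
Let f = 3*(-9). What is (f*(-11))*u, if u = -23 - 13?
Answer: -10692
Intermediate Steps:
f = -27
u = -36
(f*(-11))*u = -27*(-11)*(-36) = 297*(-36) = -10692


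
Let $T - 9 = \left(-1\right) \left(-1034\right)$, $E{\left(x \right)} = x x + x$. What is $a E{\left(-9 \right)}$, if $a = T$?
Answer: $75096$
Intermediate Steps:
$E{\left(x \right)} = x + x^{2}$ ($E{\left(x \right)} = x^{2} + x = x + x^{2}$)
$T = 1043$ ($T = 9 - -1034 = 9 + 1034 = 1043$)
$a = 1043$
$a E{\left(-9 \right)} = 1043 \left(- 9 \left(1 - 9\right)\right) = 1043 \left(\left(-9\right) \left(-8\right)\right) = 1043 \cdot 72 = 75096$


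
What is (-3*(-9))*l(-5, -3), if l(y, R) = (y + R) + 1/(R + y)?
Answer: -1755/8 ≈ -219.38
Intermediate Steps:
l(y, R) = R + y + 1/(R + y) (l(y, R) = (R + y) + 1/(R + y) = R + y + 1/(R + y))
(-3*(-9))*l(-5, -3) = (-3*(-9))*((1 + (-3)² + (-5)² + 2*(-3)*(-5))/(-3 - 5)) = 27*((1 + 9 + 25 + 30)/(-8)) = 27*(-⅛*65) = 27*(-65/8) = -1755/8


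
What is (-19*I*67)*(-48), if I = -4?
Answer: -244416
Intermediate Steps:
(-19*I*67)*(-48) = (-19*(-4)*67)*(-48) = (76*67)*(-48) = 5092*(-48) = -244416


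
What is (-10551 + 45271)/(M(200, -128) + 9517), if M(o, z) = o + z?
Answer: 34720/9589 ≈ 3.6208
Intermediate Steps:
(-10551 + 45271)/(M(200, -128) + 9517) = (-10551 + 45271)/((200 - 128) + 9517) = 34720/(72 + 9517) = 34720/9589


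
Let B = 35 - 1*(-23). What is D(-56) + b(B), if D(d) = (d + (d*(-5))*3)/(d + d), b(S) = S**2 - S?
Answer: 3299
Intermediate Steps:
B = 58 (B = 35 + 23 = 58)
D(d) = -7 (D(d) = (d - 5*d*3)/((2*d)) = (d - 15*d)*(1/(2*d)) = (-14*d)*(1/(2*d)) = -7)
D(-56) + b(B) = -7 + 58*(-1 + 58) = -7 + 58*57 = -7 + 3306 = 3299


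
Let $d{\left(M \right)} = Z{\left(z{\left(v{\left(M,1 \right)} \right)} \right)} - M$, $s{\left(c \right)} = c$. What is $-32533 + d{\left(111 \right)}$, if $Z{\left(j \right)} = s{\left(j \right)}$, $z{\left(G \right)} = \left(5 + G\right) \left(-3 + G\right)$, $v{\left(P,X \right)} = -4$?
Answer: $-32651$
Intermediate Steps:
$z{\left(G \right)} = \left(-3 + G\right) \left(5 + G\right)$
$Z{\left(j \right)} = j$
$d{\left(M \right)} = -7 - M$ ($d{\left(M \right)} = \left(-15 + \left(-4\right)^{2} + 2 \left(-4\right)\right) - M = \left(-15 + 16 - 8\right) - M = -7 - M$)
$-32533 + d{\left(111 \right)} = -32533 - 118 = -32651$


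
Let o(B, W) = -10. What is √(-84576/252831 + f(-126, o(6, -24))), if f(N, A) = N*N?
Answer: 2*√28189675937105/84277 ≈ 126.00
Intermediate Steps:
f(N, A) = N²
√(-84576/252831 + f(-126, o(6, -24))) = √(-84576/252831 + (-126)²) = √(-84576*1/252831 + 15876) = √(-28192/84277 + 15876) = √(1337953460/84277) = 2*√28189675937105/84277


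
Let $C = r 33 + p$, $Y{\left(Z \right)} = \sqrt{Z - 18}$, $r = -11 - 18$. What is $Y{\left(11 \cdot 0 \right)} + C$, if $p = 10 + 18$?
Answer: $-929 + 3 i \sqrt{2} \approx -929.0 + 4.2426 i$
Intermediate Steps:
$r = -29$ ($r = -11 - 18 = -29$)
$p = 28$
$Y{\left(Z \right)} = \sqrt{-18 + Z}$
$C = -929$ ($C = \left(-29\right) 33 + 28 = -957 + 28 = -929$)
$Y{\left(11 \cdot 0 \right)} + C = \sqrt{-18 + 11 \cdot 0} - 929 = \sqrt{-18 + 0} - 929 = \sqrt{-18} - 929 = 3 i \sqrt{2} - 929 = -929 + 3 i \sqrt{2}$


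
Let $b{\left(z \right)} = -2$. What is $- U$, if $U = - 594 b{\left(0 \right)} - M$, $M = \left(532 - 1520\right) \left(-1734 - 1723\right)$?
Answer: $3414328$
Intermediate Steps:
$M = 3415516$ ($M = \left(532 - 1520\right) \left(-3457\right) = \left(-988\right) \left(-3457\right) = 3415516$)
$U = -3414328$ ($U = \left(-594\right) \left(-2\right) - 3415516 = 1188 - 3415516 = -3414328$)
$- U = \left(-1\right) \left(-3414328\right) = 3414328$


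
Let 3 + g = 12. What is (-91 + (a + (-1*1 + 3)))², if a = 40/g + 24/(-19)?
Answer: 215355625/29241 ≈ 7364.9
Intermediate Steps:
g = 9 (g = -3 + 12 = 9)
a = 544/171 (a = 40/9 + 24/(-19) = 40*(⅑) + 24*(-1/19) = 40/9 - 24/19 = 544/171 ≈ 3.1813)
(-91 + (a + (-1*1 + 3)))² = (-91 + (544/171 + (-1*1 + 3)))² = (-91 + (544/171 + (-1 + 3)))² = (-91 + (544/171 + 2))² = (-91 + 886/171)² = (-14675/171)² = 215355625/29241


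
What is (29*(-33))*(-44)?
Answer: 42108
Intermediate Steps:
(29*(-33))*(-44) = -957*(-44) = 42108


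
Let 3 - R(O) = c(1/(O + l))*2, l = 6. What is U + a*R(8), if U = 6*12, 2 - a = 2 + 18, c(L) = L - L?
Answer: 18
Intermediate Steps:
c(L) = 0
a = -18 (a = 2 - (2 + 18) = 2 - 1*20 = 2 - 20 = -18)
U = 72
R(O) = 3 (R(O) = 3 - 0*2 = 3 - 1*0 = 3 + 0 = 3)
U + a*R(8) = 72 - 18*3 = 72 - 54 = 18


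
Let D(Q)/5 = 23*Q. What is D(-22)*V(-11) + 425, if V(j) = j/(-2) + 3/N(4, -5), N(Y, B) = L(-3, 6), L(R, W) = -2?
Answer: -9695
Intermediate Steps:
N(Y, B) = -2
D(Q) = 115*Q (D(Q) = 5*(23*Q) = 115*Q)
V(j) = -3/2 - j/2 (V(j) = j/(-2) + 3/(-2) = j*(-1/2) + 3*(-1/2) = -j/2 - 3/2 = -3/2 - j/2)
D(-22)*V(-11) + 425 = (115*(-22))*(-3/2 - 1/2*(-11)) + 425 = -2530*(-3/2 + 11/2) + 425 = -2530*4 + 425 = -10120 + 425 = -9695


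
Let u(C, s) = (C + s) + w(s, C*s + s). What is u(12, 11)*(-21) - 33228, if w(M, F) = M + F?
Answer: -36945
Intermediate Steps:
w(M, F) = F + M
u(C, s) = C + 3*s + C*s (u(C, s) = (C + s) + ((C*s + s) + s) = (C + s) + ((s + C*s) + s) = (C + s) + (2*s + C*s) = C + 3*s + C*s)
u(12, 11)*(-21) - 33228 = (12 + 3*11 + 12*11)*(-21) - 33228 = (12 + 33 + 132)*(-21) - 33228 = 177*(-21) - 33228 = -3717 - 33228 = -36945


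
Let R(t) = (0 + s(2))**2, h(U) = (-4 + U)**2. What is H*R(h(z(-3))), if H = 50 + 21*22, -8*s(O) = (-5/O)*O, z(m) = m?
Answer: 200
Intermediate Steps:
s(O) = 5/8 (s(O) = -(-5/O)*O/8 = -1/8*(-5) = 5/8)
R(t) = 25/64 (R(t) = (0 + 5/8)**2 = (5/8)**2 = 25/64)
H = 512 (H = 50 + 462 = 512)
H*R(h(z(-3))) = 512*(25/64) = 200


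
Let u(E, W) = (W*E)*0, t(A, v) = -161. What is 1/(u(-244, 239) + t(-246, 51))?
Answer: -1/161 ≈ -0.0062112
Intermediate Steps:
u(E, W) = 0 (u(E, W) = (E*W)*0 = 0)
1/(u(-244, 239) + t(-246, 51)) = 1/(0 - 161) = 1/(-161) = -1/161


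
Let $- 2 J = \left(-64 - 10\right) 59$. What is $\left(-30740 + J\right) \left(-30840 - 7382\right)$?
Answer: $1091505654$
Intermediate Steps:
$J = 2183$ ($J = - \frac{\left(-64 - 10\right) 59}{2} = - \frac{\left(-74\right) 59}{2} = \left(- \frac{1}{2}\right) \left(-4366\right) = 2183$)
$\left(-30740 + J\right) \left(-30840 - 7382\right) = \left(-30740 + 2183\right) \left(-30840 - 7382\right) = \left(-28557\right) \left(-38222\right) = 1091505654$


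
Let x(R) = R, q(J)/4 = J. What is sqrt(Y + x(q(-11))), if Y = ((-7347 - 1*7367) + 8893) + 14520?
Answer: sqrt(8655) ≈ 93.032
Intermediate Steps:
q(J) = 4*J
Y = 8699 (Y = ((-7347 - 7367) + 8893) + 14520 = (-14714 + 8893) + 14520 = -5821 + 14520 = 8699)
sqrt(Y + x(q(-11))) = sqrt(8699 + 4*(-11)) = sqrt(8699 - 44) = sqrt(8655)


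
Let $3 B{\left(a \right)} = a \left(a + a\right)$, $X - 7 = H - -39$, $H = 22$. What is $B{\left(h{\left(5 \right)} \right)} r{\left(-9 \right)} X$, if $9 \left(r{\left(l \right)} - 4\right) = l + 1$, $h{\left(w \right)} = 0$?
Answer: $0$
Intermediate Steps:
$X = 68$ ($X = 7 + \left(22 - -39\right) = 7 + \left(22 + 39\right) = 7 + 61 = 68$)
$r{\left(l \right)} = \frac{37}{9} + \frac{l}{9}$ ($r{\left(l \right)} = 4 + \frac{l + 1}{9} = 4 + \frac{1 + l}{9} = 4 + \left(\frac{1}{9} + \frac{l}{9}\right) = \frac{37}{9} + \frac{l}{9}$)
$B{\left(a \right)} = \frac{2 a^{2}}{3}$ ($B{\left(a \right)} = \frac{a \left(a + a\right)}{3} = \frac{a 2 a}{3} = \frac{2 a^{2}}{3}$)
$B{\left(h{\left(5 \right)} \right)} r{\left(-9 \right)} X = \frac{2 \cdot 0^{2}}{3} \left(\frac{37}{9} + \frac{1}{9} \left(-9\right)\right) 68 = \frac{2}{3} \cdot 0 \left(\frac{37}{9} - 1\right) 68 = 0 \cdot \frac{28}{9} \cdot 68 = 0 \cdot 68 = 0$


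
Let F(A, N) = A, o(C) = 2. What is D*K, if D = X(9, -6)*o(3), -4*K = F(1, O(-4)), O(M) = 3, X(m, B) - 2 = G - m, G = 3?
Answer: 2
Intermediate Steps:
X(m, B) = 5 - m (X(m, B) = 2 + (3 - m) = 5 - m)
K = -¼ (K = -¼*1 = -¼ ≈ -0.25000)
D = -8 (D = (5 - 1*9)*2 = (5 - 9)*2 = -4*2 = -8)
D*K = -8*(-¼) = 2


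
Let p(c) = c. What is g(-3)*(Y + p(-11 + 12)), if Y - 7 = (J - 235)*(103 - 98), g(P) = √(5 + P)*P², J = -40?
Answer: -12303*√2 ≈ -17399.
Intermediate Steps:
g(P) = P²*√(5 + P)
Y = -1368 (Y = 7 + (-40 - 235)*(103 - 98) = 7 - 275*5 = 7 - 1375 = -1368)
g(-3)*(Y + p(-11 + 12)) = ((-3)²*√(5 - 3))*(-1368 + (-11 + 12)) = (9*√2)*(-1368 + 1) = (9*√2)*(-1367) = -12303*√2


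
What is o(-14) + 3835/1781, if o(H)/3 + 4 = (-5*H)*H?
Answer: -404129/137 ≈ -2949.8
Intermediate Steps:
o(H) = -12 - 15*H² (o(H) = -12 + 3*((-5*H)*H) = -12 + 3*(-5*H²) = -12 - 15*H²)
o(-14) + 3835/1781 = (-12 - 15*(-14)²) + 3835/1781 = (-12 - 15*196) + 3835*(1/1781) = (-12 - 2940) + 295/137 = -2952 + 295/137 = -404129/137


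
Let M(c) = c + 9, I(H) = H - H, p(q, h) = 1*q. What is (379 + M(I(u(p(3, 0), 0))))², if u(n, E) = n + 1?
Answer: 150544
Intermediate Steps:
p(q, h) = q
u(n, E) = 1 + n
I(H) = 0
M(c) = 9 + c
(379 + M(I(u(p(3, 0), 0))))² = (379 + (9 + 0))² = (379 + 9)² = 388² = 150544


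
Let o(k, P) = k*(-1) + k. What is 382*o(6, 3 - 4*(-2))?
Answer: 0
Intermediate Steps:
o(k, P) = 0 (o(k, P) = -k + k = 0)
382*o(6, 3 - 4*(-2)) = 382*0 = 0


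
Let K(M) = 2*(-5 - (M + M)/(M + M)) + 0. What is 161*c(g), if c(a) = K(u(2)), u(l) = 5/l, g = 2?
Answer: -1932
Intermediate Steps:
K(M) = -12 (K(M) = 2*(-5 - 2*M/(2*M)) + 0 = 2*(-5 - 2*M*1/(2*M)) + 0 = 2*(-5 - 1*1) + 0 = 2*(-5 - 1) + 0 = 2*(-6) + 0 = -12 + 0 = -12)
c(a) = -12
161*c(g) = 161*(-12) = -1932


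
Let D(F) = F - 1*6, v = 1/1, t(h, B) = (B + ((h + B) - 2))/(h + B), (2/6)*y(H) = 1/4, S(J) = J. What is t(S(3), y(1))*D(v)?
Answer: -10/3 ≈ -3.3333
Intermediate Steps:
y(H) = 3/4
t(h, B) = (-2 + h + 2*B)/(B + h) (t(h, B) = (B + ((B + h) - 2))/(B + h) = (B + (-2 + B + h))/(B + h) = (-2 + h + 2*B)/(B + h))
v = 1
D(F) = -6 + F (D(F) = F - 6 = -6 + F)
t(S(3), y(1))*D(v) = ((-2 + 3 + 2*(3/4))/(3/4 + 3))*(-6 + 1) = ((-2 + 3 + 3/2)/(15/4))*(-5) = ((4/15)*(5/2))*(-5) = (2/3)*(-5) = -10/3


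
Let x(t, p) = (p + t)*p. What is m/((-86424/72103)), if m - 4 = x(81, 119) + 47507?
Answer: -5141737033/86424 ≈ -59494.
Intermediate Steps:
x(t, p) = p*(p + t)
m = 71311 (m = 4 + (119*(119 + 81) + 47507) = 4 + (119*200 + 47507) = 4 + (23800 + 47507) = 4 + 71307 = 71311)
m/((-86424/72103)) = 71311/((-86424/72103)) = 71311/((-86424*1/72103)) = 71311/(-86424/72103) = 71311*(-72103/86424) = -5141737033/86424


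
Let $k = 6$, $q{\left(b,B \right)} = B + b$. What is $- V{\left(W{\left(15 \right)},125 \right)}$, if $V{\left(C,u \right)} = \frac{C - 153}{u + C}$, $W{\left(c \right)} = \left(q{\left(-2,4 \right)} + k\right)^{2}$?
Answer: $\frac{89}{189} \approx 0.4709$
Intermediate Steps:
$W{\left(c \right)} = 64$ ($W{\left(c \right)} = \left(\left(4 - 2\right) + 6\right)^{2} = \left(2 + 6\right)^{2} = 8^{2} = 64$)
$V{\left(C,u \right)} = \frac{-153 + C}{C + u}$
$- V{\left(W{\left(15 \right)},125 \right)} = - \frac{-153 + 64}{64 + 125} = - \frac{-89}{189} = \left(-1\right) \left(- \frac{89}{189}\right) = \frac{89}{189}$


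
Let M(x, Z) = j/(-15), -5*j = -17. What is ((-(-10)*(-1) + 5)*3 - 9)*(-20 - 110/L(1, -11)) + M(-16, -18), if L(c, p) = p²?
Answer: 413813/825 ≈ 501.59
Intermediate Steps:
j = 17/5 (j = -⅕*(-17) = 17/5 ≈ 3.4000)
M(x, Z) = -17/75 (M(x, Z) = (17/5)/(-15) = (17/5)*(-1/15) = -17/75)
((-(-10)*(-1) + 5)*3 - 9)*(-20 - 110/L(1, -11)) + M(-16, -18) = ((-(-10)*(-1) + 5)*3 - 9)*(-20 - 110/((-11)²)) - 17/75 = ((-5*2 + 5)*3 - 9)*(-20 - 110/121) - 17/75 = ((-10 + 5)*3 - 9)*(-20 - 110/121) - 17/75 = (-5*3 - 9)*(-20 - 1*10/11) - 17/75 = (-15 - 9)*(-20 - 10/11) - 17/75 = -24*(-230/11) - 17/75 = 5520/11 - 17/75 = 413813/825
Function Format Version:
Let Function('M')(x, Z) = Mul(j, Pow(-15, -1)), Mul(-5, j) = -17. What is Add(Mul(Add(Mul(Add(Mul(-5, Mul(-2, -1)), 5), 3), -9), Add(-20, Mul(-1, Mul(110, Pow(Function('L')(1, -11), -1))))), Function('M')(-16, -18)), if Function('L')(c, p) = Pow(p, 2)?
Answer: Rational(413813, 825) ≈ 501.59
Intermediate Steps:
j = Rational(17, 5) (j = Mul(Rational(-1, 5), -17) = Rational(17, 5) ≈ 3.4000)
Function('M')(x, Z) = Rational(-17, 75) (Function('M')(x, Z) = Mul(Rational(17, 5), Pow(-15, -1)) = Mul(Rational(17, 5), Rational(-1, 15)) = Rational(-17, 75))
Add(Mul(Add(Mul(Add(Mul(-5, Mul(-2, -1)), 5), 3), -9), Add(-20, Mul(-1, Mul(110, Pow(Function('L')(1, -11), -1))))), Function('M')(-16, -18)) = Add(Mul(Add(Mul(Add(Mul(-5, Mul(-2, -1)), 5), 3), -9), Add(-20, Mul(-1, Mul(110, Pow(Pow(-11, 2), -1))))), Rational(-17, 75)) = Add(Mul(Add(Mul(Add(Mul(-5, 2), 5), 3), -9), Add(-20, Mul(-1, Mul(110, Pow(121, -1))))), Rational(-17, 75)) = Add(Mul(Add(Mul(Add(-10, 5), 3), -9), Add(-20, Mul(-1, Mul(110, Rational(1, 121))))), Rational(-17, 75)) = Add(Mul(Add(Mul(-5, 3), -9), Add(-20, Mul(-1, Rational(10, 11)))), Rational(-17, 75)) = Add(Mul(Add(-15, -9), Add(-20, Rational(-10, 11))), Rational(-17, 75)) = Add(Mul(-24, Rational(-230, 11)), Rational(-17, 75)) = Add(Rational(5520, 11), Rational(-17, 75)) = Rational(413813, 825)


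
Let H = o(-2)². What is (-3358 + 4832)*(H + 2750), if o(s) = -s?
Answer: 4059396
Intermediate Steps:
H = 4 (H = (-1*(-2))² = 2² = 4)
(-3358 + 4832)*(H + 2750) = (-3358 + 4832)*(4 + 2750) = 1474*2754 = 4059396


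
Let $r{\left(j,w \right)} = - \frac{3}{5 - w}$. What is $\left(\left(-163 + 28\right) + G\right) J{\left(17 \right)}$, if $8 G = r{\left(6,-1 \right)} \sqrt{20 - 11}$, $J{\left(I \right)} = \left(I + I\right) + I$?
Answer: $- \frac{110313}{16} \approx -6894.6$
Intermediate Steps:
$J{\left(I \right)} = 3 I$ ($J{\left(I \right)} = 2 I + I = 3 I$)
$G = - \frac{3}{16}$ ($G = \frac{\frac{3}{-5 - 1} \sqrt{20 - 11}}{8} = \frac{\frac{3}{-6} \sqrt{9}}{8} = \frac{3 \left(- \frac{1}{6}\right) 3}{8} = \frac{\left(- \frac{1}{2}\right) 3}{8} = \frac{1}{8} \left(- \frac{3}{2}\right) = - \frac{3}{16} \approx -0.1875$)
$\left(\left(-163 + 28\right) + G\right) J{\left(17 \right)} = \left(\left(-163 + 28\right) - \frac{3}{16}\right) 3 \cdot 17 = \left(-135 - \frac{3}{16}\right) 51 = \left(- \frac{2163}{16}\right) 51 = - \frac{110313}{16}$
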